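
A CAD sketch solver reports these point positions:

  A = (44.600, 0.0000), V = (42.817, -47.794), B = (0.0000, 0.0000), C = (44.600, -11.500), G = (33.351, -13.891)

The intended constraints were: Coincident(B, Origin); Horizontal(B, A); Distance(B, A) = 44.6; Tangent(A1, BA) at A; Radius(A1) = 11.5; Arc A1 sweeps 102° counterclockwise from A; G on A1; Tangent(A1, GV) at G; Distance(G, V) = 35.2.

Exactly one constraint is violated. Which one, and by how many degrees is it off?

Tangent(A1, GV) at G — off by 3.60°.

B = (0.00, 0.00) ✓; B.y = 0.00, A.y = 0.00 ✓; |BA| = 44.60 ✓; ∠(CA, AB) = 90.00° ✓; |CA| = 11.50 ✓; bearing(C→G) − bearing(C→A) = 102.0° ✓; |CG| = 11.50 ✓; ∠(CG, GV) = 86.40° ✗; |GV| = 35.20 ✓.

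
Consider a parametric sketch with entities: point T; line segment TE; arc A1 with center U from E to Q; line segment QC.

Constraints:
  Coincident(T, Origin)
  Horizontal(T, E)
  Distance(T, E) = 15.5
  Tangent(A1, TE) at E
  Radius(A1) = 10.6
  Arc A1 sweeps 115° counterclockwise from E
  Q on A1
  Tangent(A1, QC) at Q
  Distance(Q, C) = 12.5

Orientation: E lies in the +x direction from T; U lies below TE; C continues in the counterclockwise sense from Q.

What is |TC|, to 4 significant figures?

28.68

T is at the origin; TE is horizontal with |TE| = 15.5 and E on the +x side, so E = (15.50, 0.000). Tangency of A1 to TE means the radius UE is perpendicular to TE, so U = E + (0, -10.6) = (15.50, -10.60). On A1, E sits at bearing 90° from U; a 115° counterclockwise sweep puts Q at bearing 205°, so Q = U + 10.6·(cos 205°, sin 205°) = (5.893, -15.08). A1 meets QC tangentially, so UQ is at right angles to QC, so QC runs along (−sin 205°, cos 205°); with |QC| = 12.5, C = (11.18, -26.41). Then |TC| = |C − T| = 28.68.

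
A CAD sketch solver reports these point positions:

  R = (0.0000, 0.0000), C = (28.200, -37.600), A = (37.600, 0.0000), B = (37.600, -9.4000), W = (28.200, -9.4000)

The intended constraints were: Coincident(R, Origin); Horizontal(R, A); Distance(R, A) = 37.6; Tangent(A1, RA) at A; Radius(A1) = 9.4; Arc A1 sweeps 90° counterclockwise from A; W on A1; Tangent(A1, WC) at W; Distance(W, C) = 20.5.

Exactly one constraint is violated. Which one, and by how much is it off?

Distance(W, C) = 20.5 — off by 7.70.

R = (0.00, 0.00) ✓; R.y = 0.00, A.y = 0.00 ✓; |RA| = 37.60 ✓; ∠(BA, AR) = 90.00° ✓; |BA| = 9.400 ✓; bearing(B→W) − bearing(B→A) = 90.00° ✓; |BW| = 9.400 ✓; ∠(BW, WC) = 90.00° ✓; |WC| = 28.20 ✗.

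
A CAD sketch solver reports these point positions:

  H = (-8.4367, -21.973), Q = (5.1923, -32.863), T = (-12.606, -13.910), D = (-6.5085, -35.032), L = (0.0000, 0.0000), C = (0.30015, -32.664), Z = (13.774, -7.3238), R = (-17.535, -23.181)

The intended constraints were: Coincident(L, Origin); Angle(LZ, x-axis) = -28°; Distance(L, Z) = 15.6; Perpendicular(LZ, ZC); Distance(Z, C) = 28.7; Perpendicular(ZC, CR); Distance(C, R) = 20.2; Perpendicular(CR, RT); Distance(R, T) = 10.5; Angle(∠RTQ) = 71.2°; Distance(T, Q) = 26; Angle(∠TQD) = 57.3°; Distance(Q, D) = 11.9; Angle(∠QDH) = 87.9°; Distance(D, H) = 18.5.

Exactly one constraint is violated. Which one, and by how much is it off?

Distance(D, H) = 18.5 — off by 5.30.

L = (0.00, 0.00) ✓; LZ at -28.00° ✓; |LZ| = 15.60 ✓; ∠(LZ, ZC) = 90.00° ✓; |ZC| = 28.70 ✓; ∠(ZC, CR) = 90.00° ✓; |CR| = 20.20 ✓; ∠(CR, RT) = 90.00° ✓; |RT| = 10.50 ✓; ∠RTQ = 71.20° ✓; |TQ| = 26.00 ✓; ∠TQD = 57.30° ✓; |QD| = 11.90 ✓; ∠QDH = 87.90° ✓; |DH| = 13.20 ✗.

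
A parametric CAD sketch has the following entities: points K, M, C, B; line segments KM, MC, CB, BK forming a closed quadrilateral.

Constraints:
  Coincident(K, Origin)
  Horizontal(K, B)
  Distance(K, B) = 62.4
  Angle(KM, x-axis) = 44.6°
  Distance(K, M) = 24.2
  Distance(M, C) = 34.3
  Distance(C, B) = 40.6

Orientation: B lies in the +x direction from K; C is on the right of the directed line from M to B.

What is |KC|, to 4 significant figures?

30.08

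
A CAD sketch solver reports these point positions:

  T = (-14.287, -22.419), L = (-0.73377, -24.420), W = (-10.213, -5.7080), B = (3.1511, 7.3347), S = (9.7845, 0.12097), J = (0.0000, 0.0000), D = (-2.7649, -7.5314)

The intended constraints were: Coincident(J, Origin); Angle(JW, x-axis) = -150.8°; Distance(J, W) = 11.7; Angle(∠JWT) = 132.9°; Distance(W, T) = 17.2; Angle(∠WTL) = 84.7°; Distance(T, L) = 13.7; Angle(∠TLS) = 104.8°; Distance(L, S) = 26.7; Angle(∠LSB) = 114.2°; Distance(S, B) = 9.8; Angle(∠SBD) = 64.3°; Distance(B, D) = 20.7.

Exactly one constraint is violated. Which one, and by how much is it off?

Distance(B, D) = 20.7 — off by 4.70.

J = (0.00, 0.00) ✓; JW at -150.8° ✓; |JW| = 11.70 ✓; ∠JWT = 132.9° ✓; |WT| = 17.20 ✓; ∠WTL = 84.70° ✓; |TL| = 13.70 ✓; ∠TLS = 104.8° ✓; |LS| = 26.70 ✓; ∠LSB = 114.2° ✓; |SB| = 9.800 ✓; ∠SBD = 64.30° ✓; |BD| = 16.00 ✗.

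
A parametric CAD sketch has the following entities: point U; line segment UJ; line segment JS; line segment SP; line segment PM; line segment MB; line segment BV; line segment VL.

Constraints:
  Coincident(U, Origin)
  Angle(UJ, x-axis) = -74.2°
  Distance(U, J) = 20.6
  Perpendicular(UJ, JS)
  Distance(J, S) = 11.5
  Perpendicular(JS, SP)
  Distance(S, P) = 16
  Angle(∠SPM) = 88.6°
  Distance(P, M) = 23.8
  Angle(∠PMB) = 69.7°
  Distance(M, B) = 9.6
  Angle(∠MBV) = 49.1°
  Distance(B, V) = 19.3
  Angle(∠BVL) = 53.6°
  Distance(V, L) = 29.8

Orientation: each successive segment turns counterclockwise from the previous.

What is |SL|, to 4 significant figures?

44.99

U is at the origin; UJ runs at -74.2° with length 20.6, so J = (5.609, -19.82). UJ ⟂ JS, so JS runs at 15.80°; with |JS| = 11.5, S = (16.67, -16.69). The perpendicularity gives SP at right angles to JS, so SP runs at 105.8°; with |SP| = 16.0, P = (12.32, -1.295). ∠SPM = 88.6° gives PM at -162.8° from the x-axis; with |PM| = 23.8, M = (-10.42, -8.333). ∠PMB = 69.7° gives MB at -52.50° from the x-axis; with |MB| = 9.6, B = (-4.574, -15.95). ∠MBV = 49.1° gives BV at 78.40° from the x-axis; with |BV| = 19.3, V = (-0.6927, 2.957). ∠BVL = 53.6° gives VL at -155.2° from the x-axis; with |VL| = 29.8, L = (-27.74, -9.543). Then |SL| = |L − S| = 44.99.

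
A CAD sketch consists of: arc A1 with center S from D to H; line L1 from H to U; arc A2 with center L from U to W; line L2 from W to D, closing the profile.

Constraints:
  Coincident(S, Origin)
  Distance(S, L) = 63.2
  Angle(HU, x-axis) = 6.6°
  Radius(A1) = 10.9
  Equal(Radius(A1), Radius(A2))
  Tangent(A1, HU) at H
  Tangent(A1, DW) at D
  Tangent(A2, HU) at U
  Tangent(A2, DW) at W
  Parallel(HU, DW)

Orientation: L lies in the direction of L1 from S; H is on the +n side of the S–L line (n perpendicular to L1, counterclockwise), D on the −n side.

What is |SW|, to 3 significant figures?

64.1

Tangency of A1 to both parallel lines with radius 10.9 puts H and D at S ± 10.9·n: H = (-1.25, 10.8), D = (1.25, -10.8). Equal radii place U and W the same way about L: U = L + 10.9·n = (61.5, 18.1), W = L − 10.9·n = (64.0, -3.56). Then |SW| = |W − S| = 64.1.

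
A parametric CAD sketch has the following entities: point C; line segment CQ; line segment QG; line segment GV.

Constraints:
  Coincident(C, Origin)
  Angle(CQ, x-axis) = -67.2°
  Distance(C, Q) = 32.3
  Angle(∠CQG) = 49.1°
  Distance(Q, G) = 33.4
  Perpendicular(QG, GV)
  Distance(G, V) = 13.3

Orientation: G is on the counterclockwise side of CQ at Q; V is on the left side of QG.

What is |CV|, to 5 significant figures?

16.542

∠CQG = 49.1°, so QG runs at -67.2° + (180° − 49.1°) = 63.700° from the x-axis; with |QG| = 33.4, G = Q + 33.4·(cos 63.700°, sin 63.700°) = (27.315, 0.16647). QG ⟂ GV; with |GV| = 13.3 on the left of QG, V = G + 13.3·(-0.89649, 0.44307) = (15.392, 6.0593). Then |CV| = |V − C| = 16.542.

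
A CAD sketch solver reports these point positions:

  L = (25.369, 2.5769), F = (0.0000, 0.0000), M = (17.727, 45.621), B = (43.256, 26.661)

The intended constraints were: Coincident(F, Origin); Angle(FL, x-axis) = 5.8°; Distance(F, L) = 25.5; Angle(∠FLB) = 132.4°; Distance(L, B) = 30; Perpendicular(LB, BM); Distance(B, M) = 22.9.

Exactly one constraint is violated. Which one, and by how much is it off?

Distance(B, M) = 22.9 — off by 8.90.

F = (0.00, 0.00) ✓; FL at 5.800° ✓; |FL| = 25.50 ✓; ∠FLB = 132.4° ✓; |LB| = 30.00 ✓; ∠(LB, BM) = 90.00° ✓; |BM| = 31.80 ✗.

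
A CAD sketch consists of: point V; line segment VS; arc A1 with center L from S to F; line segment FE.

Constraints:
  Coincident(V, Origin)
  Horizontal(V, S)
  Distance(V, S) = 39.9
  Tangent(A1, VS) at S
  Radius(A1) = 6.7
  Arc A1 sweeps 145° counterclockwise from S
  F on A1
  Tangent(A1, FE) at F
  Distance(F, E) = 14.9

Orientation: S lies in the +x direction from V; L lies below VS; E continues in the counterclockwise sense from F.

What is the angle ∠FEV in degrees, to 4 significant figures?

11.75°

On A1, S sits at bearing 90° from L; a 145° counterclockwise sweep puts F at bearing 235°, so F = L + 6.7·(cos 235°, sin 235°) = (36.06, -12.19). Tangency of A1 to FE means the radius LF is perpendicular to FE, so FE runs along (−sin 235°, cos 235°); with |FE| = 14.9, E = (48.26, -20.73). Then cos ∠FEV = EF·EV / (|EF||EV|), giving 11.75°.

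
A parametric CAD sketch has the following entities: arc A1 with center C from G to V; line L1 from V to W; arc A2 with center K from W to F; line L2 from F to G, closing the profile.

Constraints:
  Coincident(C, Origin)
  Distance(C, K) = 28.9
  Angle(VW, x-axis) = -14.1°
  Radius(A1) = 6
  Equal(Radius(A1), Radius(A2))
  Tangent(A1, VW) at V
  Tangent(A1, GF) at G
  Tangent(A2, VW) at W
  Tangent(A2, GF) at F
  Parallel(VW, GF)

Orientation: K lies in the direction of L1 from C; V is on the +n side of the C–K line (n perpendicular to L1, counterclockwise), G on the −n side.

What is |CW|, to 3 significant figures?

29.5

Tangency of A1 to both parallel lines with radius 6.0 puts V and G at C ± 6.0·n: V = (1.46, 5.82), G = (-1.46, -5.82). Equal radii place W and F the same way about K: W = K + 6.0·n = (29.5, -1.22), F = K − 6.0·n = (26.6, -12.9). Then |CW| = |W − C| = 29.5.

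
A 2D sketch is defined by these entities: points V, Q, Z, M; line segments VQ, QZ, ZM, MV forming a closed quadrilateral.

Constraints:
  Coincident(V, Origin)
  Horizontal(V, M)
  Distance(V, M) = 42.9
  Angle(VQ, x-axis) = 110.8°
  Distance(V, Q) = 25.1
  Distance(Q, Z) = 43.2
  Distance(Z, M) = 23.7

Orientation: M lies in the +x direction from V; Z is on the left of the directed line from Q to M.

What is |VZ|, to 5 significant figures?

40.757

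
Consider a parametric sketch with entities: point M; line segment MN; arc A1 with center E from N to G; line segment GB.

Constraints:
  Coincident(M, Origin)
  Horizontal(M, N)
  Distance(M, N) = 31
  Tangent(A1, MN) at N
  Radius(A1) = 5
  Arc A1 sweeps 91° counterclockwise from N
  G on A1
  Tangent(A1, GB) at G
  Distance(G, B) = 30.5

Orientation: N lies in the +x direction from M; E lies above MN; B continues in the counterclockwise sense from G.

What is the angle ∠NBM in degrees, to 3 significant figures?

37.8°

On A1, N sits at bearing -90° from E; a 91° counterclockwise sweep puts G at bearing 1°, so G = E + 5.0·(cos 1°, sin 1°) = (36.0, 5.09). Tangency of A1 to GB means the radius EG is perpendicular to GB, so GB runs along (−sin 1°, cos 1°); with |GB| = 30.5, B = (35.5, 35.6). Then cos ∠NBM = BN·BM / (|BN||BM|), giving 37.8°.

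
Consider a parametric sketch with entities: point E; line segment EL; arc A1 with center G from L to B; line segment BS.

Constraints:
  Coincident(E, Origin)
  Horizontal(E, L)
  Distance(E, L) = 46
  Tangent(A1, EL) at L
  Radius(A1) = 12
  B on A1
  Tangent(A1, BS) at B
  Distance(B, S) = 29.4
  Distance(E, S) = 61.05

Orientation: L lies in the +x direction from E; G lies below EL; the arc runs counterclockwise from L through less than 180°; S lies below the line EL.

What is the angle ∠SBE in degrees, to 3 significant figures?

130°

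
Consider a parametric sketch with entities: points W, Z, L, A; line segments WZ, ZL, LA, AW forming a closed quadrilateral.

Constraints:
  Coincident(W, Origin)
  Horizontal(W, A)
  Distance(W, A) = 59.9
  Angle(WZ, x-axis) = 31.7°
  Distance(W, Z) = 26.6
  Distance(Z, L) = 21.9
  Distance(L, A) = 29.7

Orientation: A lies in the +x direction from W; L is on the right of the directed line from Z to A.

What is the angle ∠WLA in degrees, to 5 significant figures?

156.18°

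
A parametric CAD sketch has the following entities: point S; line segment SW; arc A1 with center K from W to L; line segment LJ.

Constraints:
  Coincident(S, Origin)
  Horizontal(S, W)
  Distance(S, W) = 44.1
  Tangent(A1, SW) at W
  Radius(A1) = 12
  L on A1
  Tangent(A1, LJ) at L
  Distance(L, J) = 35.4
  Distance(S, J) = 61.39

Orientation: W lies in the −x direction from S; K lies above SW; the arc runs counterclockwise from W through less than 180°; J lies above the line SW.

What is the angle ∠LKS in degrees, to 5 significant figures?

23.473°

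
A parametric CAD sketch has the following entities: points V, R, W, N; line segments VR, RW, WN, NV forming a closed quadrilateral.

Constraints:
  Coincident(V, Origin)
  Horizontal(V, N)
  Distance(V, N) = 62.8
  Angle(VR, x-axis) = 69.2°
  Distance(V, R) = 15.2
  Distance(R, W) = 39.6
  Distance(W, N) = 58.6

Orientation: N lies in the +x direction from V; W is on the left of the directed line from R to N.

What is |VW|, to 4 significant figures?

54.50

V is at the origin; VN is horizontal with |VN| = 62.8 and N in +x, so N = (62.8, 0). VR runs at 69.2° with |VR| = 15.2, so R = (5.398, 14.21). W is determined by |RW| = 39.6 and |WN| = 58.6 together: it lies at the intersection of circle(R, 39.6) and circle(N, 58.6). With |RN| = 59.13, the foot of the radical line on RN is 13.79 from R and the perpendicular offset is √(39.6² − 13.79²) = 37.12. Taking the left-of-RN solution: W = (27.70, 46.93).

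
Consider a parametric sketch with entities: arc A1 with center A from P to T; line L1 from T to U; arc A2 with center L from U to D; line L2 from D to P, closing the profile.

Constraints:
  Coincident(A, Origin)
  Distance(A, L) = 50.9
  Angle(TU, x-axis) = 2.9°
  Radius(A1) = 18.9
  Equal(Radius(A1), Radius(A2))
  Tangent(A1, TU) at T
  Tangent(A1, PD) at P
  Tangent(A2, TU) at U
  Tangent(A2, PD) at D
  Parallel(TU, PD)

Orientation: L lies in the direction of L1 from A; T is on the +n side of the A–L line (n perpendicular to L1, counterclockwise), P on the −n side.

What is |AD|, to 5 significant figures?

54.296

The slot axis is L1's direction at 2.9°, so u = (cos 2.9°, sin 2.9°) = (0.99872, 0.050593) and n = (−sin 2.9°, cos 2.9°) = (-0.050593, 0.99872). A is at the origin and L lies 50.9 along u from A, so L = 50.9·u = (50.835, 2.5752). Tangency of A1 to both parallel lines with radius 18.9 puts T and P at A ± 18.9·n: T = (-0.95621, 18.876), P = (0.95621, -18.876). Equal radii place U and D the same way about L: U = L + 18.9·n = (49.879, 21.451), D = L − 18.9·n = (51.791, -16.301). Then |AD| = |D − A| = 54.296.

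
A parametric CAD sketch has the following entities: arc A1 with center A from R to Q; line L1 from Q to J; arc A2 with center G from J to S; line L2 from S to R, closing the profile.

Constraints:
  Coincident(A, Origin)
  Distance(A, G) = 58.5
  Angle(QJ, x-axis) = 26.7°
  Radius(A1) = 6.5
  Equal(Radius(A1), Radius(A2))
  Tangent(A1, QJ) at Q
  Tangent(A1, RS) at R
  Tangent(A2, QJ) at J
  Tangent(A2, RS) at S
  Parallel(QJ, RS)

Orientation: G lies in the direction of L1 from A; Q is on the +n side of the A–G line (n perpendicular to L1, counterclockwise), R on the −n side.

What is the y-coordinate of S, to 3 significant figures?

20.5

The slot axis is L1's direction at 26.7°, so u = (cos 26.7°, sin 26.7°) = (0.893, 0.449) and n = (−sin 26.7°, cos 26.7°) = (-0.449, 0.893). A is at the origin and G lies 58.5 along u from A, so G = 58.5·u = (52.3, 26.3). Tangency of A1 to both parallel lines with radius 6.5 puts Q and R at A ± 6.5·n: Q = (-2.92, 5.81), R = (2.92, -5.81). Equal radii place J and S the same way about G: J = G + 6.5·n = (49.3, 32.1), S = G − 6.5·n = (55.2, 20.5). So S.y = 20.5.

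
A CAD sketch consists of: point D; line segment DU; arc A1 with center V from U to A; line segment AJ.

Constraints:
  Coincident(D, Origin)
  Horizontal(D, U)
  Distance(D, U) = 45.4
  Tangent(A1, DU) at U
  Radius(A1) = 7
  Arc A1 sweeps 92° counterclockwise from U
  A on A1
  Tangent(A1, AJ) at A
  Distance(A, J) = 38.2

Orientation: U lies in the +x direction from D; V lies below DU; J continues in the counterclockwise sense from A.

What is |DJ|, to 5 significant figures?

60.350

On A1, U sits at bearing 90° from V; a 92° counterclockwise sweep puts A at bearing 182°, so A = V + 7.0·(cos 182°, sin 182°) = (38.404, -7.2443). A1 meets AJ tangentially, so VA is at right angles to AJ, so AJ runs along (−sin 182°, cos 182°); with |AJ| = 38.2, J = (39.737, -45.421). Then |DJ| = |J − D| = 60.350.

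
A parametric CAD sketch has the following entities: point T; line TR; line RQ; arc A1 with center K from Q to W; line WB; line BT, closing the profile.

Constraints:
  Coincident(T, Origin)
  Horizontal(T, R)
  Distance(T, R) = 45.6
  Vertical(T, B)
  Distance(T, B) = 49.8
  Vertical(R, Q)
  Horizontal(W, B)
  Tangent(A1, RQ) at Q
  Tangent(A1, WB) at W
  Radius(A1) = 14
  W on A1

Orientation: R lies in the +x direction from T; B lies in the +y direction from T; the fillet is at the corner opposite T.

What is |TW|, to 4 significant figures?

58.98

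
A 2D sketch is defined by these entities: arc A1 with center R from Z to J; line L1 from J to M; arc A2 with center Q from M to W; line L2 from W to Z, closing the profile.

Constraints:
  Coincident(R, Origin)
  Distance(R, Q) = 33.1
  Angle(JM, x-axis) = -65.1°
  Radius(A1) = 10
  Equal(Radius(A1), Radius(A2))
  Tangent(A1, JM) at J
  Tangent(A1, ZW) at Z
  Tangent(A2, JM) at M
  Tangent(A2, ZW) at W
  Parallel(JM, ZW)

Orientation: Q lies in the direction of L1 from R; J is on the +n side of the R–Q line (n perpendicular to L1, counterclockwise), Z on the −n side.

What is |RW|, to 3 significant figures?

34.6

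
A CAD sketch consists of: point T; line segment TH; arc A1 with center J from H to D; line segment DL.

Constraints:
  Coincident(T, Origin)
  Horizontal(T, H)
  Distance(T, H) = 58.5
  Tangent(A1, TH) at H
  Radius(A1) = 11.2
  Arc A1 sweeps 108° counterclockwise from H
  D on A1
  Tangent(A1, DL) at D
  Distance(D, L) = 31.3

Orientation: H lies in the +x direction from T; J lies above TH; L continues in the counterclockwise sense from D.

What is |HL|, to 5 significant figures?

44.440

T is at the origin; TH is horizontal with |TH| = 58.5 and H on the +x side, so H = (58.500, 0.0000). Tangency of A1 to TH means the radius JH is perpendicular to TH, so J = H + (0, 11.2) = (58.500, 11.200). On A1, H sits at bearing -90° from J; a 108° counterclockwise sweep puts D at bearing 18°, so D = J + 11.2·(cos 18°, sin 18°) = (69.152, 14.661). Tangency of A1 to DL means the radius JD is perpendicular to DL, so DL runs along (−sin 18°, cos 18°); with |DL| = 31.3, L = (59.480, 44.429). Then |HL| = |L − H| = 44.440.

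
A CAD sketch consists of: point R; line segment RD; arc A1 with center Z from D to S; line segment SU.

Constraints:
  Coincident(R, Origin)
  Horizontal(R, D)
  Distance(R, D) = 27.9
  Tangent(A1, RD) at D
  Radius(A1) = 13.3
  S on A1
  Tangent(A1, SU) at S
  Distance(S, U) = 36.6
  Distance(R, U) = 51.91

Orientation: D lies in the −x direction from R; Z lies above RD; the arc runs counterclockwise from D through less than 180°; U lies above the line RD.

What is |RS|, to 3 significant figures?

19.7

R is at the origin; R and D share the same y with |RD| = 27.9 and D on the −x side, so D = (-27.9, 0.00). Tangency of A1 to RD means the radius ZD is perpendicular to RD, so Z = D + (0, 13.3) = (-27.9, 13.3). Since ZS ⟂ SU (tangency), |ZU| = √(13.3² + 36.6²) = 38.9 regardless of where S sits on A1. So U lies on both circle(R, 51.91) and circle(Z, 38.9); the above-RD intersection is U = (-14.5, 49.9). S is the foot of the tangent from U: S = (-14.6, 13.3).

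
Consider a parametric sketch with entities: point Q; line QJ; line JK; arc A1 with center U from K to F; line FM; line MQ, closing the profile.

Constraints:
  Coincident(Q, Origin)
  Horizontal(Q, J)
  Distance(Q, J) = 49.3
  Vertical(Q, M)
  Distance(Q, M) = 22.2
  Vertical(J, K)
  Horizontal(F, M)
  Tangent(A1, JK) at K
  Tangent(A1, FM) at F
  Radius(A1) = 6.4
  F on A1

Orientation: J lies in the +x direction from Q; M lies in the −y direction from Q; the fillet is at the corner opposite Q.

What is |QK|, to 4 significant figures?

51.77

Q is at the origin; Q and J share the same y with |QJ| = 49.3 and J on the +x side, so J = (49.30, 0.000). Q and M share the same x with |QM| = 22.2 and M on the −y side, so M = (0.000, -22.20). The virtual corner opposite Q is at (49.30, -22.20). The tangent condition forces UK to be normal to JK and since A1 is tangent to FM there, UF ⟂ FM, with radius 6.4, so the center U sits 6.4 in from both sides at U = (42.90, -15.80). That places the tangent points at K = (49.30, -15.80) on JK and F = (42.90, -22.20) on FM. Then |QK| = |K − Q| = 51.77.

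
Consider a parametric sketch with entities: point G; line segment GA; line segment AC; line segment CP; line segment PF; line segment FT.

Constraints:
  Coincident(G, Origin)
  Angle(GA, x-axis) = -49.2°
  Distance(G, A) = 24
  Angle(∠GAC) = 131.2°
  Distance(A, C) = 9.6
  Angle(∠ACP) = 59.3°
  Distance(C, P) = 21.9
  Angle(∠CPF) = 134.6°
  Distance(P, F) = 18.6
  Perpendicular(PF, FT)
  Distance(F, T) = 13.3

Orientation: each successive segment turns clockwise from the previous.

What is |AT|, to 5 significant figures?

25.084

G is at the origin; GA runs at -49.2° with length 24.0, so A = (15.682, -18.168). ∠GAC = 131.2° gives AC at -98.000° from the x-axis; with |AC| = 9.6, C = (14.346, -27.674). ∠ACP = 59.3° gives CP at 141.30° from the x-axis; with |CP| = 21.9, P = (-2.7454, -13.982). ∠CPF = 134.6° gives PF at 95.900° from the x-axis; with |PF| = 18.6, F = (-4.6573, 4.5198). PF is perpendicular to FT, so FT runs at 5.9000°; with |FT| = 13.3, T = (8.5722, 5.8870). Then |AT| = |T − A| = 25.084.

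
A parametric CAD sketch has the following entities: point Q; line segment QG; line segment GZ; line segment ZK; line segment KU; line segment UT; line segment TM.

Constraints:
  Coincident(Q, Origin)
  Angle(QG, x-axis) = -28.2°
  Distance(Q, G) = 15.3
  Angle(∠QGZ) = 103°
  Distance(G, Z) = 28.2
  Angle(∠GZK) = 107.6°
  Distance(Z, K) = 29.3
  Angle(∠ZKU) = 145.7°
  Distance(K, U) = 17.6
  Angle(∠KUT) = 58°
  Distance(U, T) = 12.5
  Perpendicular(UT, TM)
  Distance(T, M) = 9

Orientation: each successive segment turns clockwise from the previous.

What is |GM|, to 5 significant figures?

42.411

Q is at the origin; QG runs at -28.2° with length 15.3, so G = (13.484, -7.2300). ∠QGZ = 103.0° gives GZ at -105.20° from the x-axis; with |GZ| = 28.2, Z = (6.0902, -34.443). ∠GZK = 107.6° gives ZK at -177.60° from the x-axis; with |ZK| = 29.3, K = (-23.184, -35.670). ∠ZKU = 145.7° gives KU at 148.10° from the x-axis; with |KU| = 17.6, U = (-38.126, -26.370). ∠KUT = 58.0° gives UT at 26.100° from the x-axis; with |UT| = 12.5, T = (-26.901, -20.871). The perpendicularity gives TM at right angles to UT, so TM runs at -63.900°; with |TM| = 9.0, M = (-22.941, -28.953). Then |GM| = |M − G| = 42.411.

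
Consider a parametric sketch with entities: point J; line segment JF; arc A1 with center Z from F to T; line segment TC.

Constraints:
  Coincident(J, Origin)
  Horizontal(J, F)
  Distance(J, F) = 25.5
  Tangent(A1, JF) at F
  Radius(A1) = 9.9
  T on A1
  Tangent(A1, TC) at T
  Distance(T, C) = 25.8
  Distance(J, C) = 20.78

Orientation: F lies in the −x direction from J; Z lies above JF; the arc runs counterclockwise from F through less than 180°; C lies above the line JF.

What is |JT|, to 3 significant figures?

18.8

Checks: J = (0.00, 0.00) ✓; ∠(ZF, FJ) = 90.00° ✓; |ZT| = 9.900 ✓; ∠(ZT, TC) = 90.00° ✓; |TC| = 25.80 ✓; |JC| = 20.78 ✓.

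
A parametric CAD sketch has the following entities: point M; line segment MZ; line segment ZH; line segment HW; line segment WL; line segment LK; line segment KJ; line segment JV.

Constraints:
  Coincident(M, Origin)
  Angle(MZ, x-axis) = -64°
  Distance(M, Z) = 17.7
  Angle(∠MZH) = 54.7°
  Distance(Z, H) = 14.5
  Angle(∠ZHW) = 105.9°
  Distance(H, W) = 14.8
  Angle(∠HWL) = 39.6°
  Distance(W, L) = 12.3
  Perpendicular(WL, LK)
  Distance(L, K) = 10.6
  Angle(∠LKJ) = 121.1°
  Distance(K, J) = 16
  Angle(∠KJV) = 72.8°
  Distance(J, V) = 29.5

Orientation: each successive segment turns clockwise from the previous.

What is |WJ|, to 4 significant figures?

18.92

WL is perpendicular to LK, so LK runs at -133.8°; with |LK| = 10.6, K = (-6.710, -15.03). ∠LKJ = 121.1° gives KJ at 167.3° from the x-axis; with |KJ| = 16.0, J = (-22.32, -11.51). Then |WJ| = |J − W| = 18.92.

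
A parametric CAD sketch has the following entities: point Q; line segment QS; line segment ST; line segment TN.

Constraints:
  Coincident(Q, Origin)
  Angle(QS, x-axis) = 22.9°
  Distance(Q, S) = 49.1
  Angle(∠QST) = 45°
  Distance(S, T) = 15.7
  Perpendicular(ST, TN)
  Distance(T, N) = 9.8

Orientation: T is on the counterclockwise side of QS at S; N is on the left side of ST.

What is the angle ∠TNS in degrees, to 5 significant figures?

58.027°

∠QST = 45.0°, so ST runs at 22.9° + (180° − 45.0°) = 157.90° from the x-axis; with |ST| = 15.7, T = S + 15.7·(cos 157.90°, sin 157.90°) = (30.684, 25.013). ST is perpendicular to TN; with |TN| = 9.8 on the left of ST, N = T + 9.8·(-0.37622, -0.92653) = (26.997, 15.933). Then cos ∠TNS = NT·NS / (|NT||NS|), giving 58.027°.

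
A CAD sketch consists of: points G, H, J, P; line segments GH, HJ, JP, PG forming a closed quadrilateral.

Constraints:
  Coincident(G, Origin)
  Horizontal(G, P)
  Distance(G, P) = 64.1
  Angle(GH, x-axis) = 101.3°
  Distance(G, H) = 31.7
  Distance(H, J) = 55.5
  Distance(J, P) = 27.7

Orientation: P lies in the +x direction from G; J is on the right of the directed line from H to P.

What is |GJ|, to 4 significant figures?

36.93

Checks: |HJ| = 55.50 ✓; |JP| = 27.70 ✓.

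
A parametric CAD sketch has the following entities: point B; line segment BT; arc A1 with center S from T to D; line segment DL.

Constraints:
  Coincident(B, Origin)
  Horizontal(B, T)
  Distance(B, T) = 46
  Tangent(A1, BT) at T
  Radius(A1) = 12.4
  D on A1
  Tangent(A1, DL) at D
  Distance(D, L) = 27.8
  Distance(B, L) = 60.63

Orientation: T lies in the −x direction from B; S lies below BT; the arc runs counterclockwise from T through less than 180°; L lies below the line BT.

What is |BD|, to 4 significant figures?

59.73

B is at the origin; BT is horizontal with |BT| = 46.0 and T on the −x side, so T = (-46.00, 0.000). A1 meets BT tangentially, so ST is at right angles to BT, so S = T + (0, -12.4) = (-46.00, -12.40). Since SD ⟂ DL (tangency), |SL| = √(12.4² + 27.8²) = 30.44 regardless of where D sits on A1. So L lies on both circle(B, 60.63) and circle(S, 30.44); the below-BT intersection is L = (-43.05, -42.70). D is the foot of the tangent from L: D = (-56.78, -18.53).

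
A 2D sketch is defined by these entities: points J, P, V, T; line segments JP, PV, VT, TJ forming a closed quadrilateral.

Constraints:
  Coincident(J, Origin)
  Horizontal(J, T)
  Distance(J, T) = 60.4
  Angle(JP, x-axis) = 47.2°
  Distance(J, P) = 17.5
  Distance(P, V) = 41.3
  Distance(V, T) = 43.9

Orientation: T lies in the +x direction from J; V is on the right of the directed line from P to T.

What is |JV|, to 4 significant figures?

36.40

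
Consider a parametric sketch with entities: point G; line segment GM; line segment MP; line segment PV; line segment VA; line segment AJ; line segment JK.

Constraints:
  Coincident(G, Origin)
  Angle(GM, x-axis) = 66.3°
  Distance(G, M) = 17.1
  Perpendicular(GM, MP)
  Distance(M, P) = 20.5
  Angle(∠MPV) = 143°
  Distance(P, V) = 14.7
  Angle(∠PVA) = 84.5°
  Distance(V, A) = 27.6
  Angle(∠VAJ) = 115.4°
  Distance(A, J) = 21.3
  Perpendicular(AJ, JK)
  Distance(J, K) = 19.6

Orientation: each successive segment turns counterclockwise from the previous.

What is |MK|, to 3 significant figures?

4.32

G is at the origin; GM runs at 66.3° with length 17.1, so M = (6.87, 15.7). The perpendicularity gives MP at right angles to GM, so MP runs at 156°; with |MP| = 20.5, P = (-11.9, 23.9). ∠MPV = 143.0° gives PV at -167° from the x-axis; with |PV| = 14.7, V = (-26.2, 20.5). ∠PVA = 84.5° gives VA at -71.2° from the x-axis; with |VA| = 27.6, A = (-17.3, -5.61). ∠VAJ = 115.4° gives AJ at -6.60° from the x-axis; with |AJ| = 21.3, J = (3.85, -8.06). AJ ⟂ JK, so JK runs at 83.4°; with |JK| = 19.6, K = (6.10, 11.4). Then |MK| = |K − M| = 4.32.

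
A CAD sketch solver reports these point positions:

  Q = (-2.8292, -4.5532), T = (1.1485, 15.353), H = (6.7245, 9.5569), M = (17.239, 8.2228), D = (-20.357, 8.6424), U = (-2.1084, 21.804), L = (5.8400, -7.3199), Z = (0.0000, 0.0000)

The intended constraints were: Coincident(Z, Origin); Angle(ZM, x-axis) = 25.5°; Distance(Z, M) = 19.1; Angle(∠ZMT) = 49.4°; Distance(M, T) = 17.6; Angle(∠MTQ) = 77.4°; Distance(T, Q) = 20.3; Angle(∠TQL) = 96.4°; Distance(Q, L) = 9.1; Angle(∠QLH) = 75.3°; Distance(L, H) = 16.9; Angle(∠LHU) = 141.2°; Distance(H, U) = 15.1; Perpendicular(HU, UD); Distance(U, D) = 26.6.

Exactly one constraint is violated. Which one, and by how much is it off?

Distance(U, D) = 26.6 — off by 4.10.

Z = (0.00, 0.00) ✓; ZM at 25.50° ✓; |ZM| = 19.10 ✓; ∠ZMT = 49.40° ✓; |MT| = 17.60 ✓; ∠MTQ = 77.40° ✓; |TQ| = 20.30 ✓; ∠TQL = 96.40° ✓; |QL| = 9.100 ✓; ∠QLH = 75.30° ✓; |LH| = 16.90 ✓; ∠LHU = 141.2° ✓; |HU| = 15.10 ✓; ∠(HU, UD) = 90.00° ✓; |UD| = 22.50 ✗.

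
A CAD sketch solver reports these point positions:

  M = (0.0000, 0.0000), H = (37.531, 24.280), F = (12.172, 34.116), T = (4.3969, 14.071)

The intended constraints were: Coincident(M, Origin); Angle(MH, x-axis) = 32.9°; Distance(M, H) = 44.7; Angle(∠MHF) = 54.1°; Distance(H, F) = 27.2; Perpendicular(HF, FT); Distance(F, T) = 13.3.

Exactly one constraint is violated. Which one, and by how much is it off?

Distance(F, T) = 13.3 — off by 8.20.

M = (0.00, 0.00) ✓; MH at 32.90° ✓; |MH| = 44.70 ✓; ∠MHF = 54.10° ✓; |HF| = 27.20 ✓; ∠(HF, FT) = 90.00° ✓; |FT| = 21.50 ✗.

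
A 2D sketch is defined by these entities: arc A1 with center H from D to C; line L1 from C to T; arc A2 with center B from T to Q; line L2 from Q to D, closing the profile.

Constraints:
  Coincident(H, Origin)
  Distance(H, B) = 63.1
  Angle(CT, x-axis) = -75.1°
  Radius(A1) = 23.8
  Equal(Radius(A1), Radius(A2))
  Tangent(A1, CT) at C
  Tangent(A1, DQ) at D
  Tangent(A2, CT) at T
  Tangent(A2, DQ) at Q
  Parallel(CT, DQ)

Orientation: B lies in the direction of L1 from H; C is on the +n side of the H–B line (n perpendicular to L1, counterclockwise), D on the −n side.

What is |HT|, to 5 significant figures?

67.439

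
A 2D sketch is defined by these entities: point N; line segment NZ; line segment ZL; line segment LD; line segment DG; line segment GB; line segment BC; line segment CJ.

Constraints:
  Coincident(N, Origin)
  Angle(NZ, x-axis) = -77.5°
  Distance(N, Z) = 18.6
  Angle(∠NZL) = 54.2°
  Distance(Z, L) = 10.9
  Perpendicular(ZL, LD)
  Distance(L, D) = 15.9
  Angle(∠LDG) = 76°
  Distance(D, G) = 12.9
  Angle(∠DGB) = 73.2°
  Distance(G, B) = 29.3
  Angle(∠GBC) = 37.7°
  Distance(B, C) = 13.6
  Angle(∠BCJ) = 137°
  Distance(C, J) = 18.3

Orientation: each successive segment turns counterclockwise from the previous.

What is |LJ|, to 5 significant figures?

17.239

N is at the origin; NZ runs at -77.5° with length 18.6, so Z = (4.0258, -18.159). ∠NZL = 54.2° gives ZL at 48.300° from the x-axis; with |ZL| = 10.9, L = (11.277, -10.021). The perpendicularity gives LD at right angles to ZL, so LD runs at 138.30°; with |LD| = 15.9, D = (-0.59476, 0.55641). ∠LDG = 76.0° gives DG at -117.70° from the x-axis; with |DG| = 12.9, G = (-6.5912, -10.865). ∠DGB = 73.2° gives GB at -10.900° from the x-axis; with |GB| = 29.3, B = (22.180, -16.406). ∠GBC = 37.7° gives BC at 131.40° from the x-axis; with |BC| = 13.6, C = (13.186, -6.2042). ∠BCJ = 137.0° gives CJ at 174.40° from the x-axis; with |CJ| = 18.3, J = (-5.0263, -4.4184). Then |LJ| = |J − L| = 17.239.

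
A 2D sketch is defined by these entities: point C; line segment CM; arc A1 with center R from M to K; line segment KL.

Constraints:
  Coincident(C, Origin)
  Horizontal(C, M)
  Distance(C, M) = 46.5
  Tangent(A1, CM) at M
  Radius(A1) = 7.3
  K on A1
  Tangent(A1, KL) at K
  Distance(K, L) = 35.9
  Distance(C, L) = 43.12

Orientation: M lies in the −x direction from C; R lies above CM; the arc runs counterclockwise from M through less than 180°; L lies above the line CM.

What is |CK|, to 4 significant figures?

40.19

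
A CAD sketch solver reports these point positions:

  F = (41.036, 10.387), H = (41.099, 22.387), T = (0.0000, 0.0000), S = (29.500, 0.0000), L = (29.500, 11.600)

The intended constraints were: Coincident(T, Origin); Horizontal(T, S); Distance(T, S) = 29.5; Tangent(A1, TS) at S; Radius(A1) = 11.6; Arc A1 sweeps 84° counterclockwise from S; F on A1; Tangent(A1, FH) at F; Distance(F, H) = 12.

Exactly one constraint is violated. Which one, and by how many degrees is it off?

Tangent(A1, FH) at F — off by 5.70°.

T = (0.00, 0.00) ✓; T.y = 0.00, S.y = 0.00 ✓; |TS| = 29.50 ✓; ∠(LS, ST) = 90.00° ✓; |LS| = 11.60 ✓; bearing(L→F) − bearing(L→S) = 84.00° ✓; |LF| = 11.60 ✓; ∠(LF, FH) = 84.30° ✗; |FH| = 12.00 ✓.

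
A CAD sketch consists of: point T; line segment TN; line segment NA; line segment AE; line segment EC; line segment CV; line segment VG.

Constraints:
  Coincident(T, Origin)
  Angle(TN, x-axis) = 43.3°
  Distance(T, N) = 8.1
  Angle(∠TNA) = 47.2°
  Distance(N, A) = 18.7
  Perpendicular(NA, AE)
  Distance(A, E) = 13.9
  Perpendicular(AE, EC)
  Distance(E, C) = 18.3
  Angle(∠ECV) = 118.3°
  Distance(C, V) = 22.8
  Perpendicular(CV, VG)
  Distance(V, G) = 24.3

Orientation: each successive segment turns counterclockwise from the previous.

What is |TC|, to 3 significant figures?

9.45

T is at the origin; TN runs at 43.3° with length 8.1, so N = (5.89, 5.56). ∠TNA = 47.2° gives NA at 176° from the x-axis; with |NA| = 18.7, A = (-12.8, 6.83). The perpendicularity gives AE at right angles to NA, so AE runs at -93.9°; with |AE| = 13.9, E = (-13.7, -7.04). AE ⟂ EC, so EC runs at -3.90°; with |EC| = 18.3, C = (4.55, -8.29). Then |TC| = |C − T| = 9.45.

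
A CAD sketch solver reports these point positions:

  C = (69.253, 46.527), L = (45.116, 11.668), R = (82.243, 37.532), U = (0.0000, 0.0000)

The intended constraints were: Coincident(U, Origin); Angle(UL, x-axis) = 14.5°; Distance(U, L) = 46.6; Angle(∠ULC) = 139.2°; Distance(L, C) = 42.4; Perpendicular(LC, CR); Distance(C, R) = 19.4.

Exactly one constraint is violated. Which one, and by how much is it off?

Distance(C, R) = 19.4 — off by 3.60.

U = (0.00, 0.00) ✓; UL at 14.50° ✓; |UL| = 46.60 ✓; ∠ULC = 139.2° ✓; |LC| = 42.40 ✓; ∠(LC, CR) = 90.00° ✓; |CR| = 15.80 ✗.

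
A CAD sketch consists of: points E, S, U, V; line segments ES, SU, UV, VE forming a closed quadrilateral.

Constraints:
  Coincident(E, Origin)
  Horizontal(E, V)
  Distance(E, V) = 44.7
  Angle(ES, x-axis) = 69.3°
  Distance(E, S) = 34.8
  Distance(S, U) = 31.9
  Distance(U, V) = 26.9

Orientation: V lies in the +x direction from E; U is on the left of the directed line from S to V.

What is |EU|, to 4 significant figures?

51.30

E is at the origin; E and V share the same y with |EV| = 44.7 and V in +x, so V = (44.7, 0). ES runs at 69.3° with |ES| = 34.8, so S = (12.30, 32.55). U is determined by |SU| = 31.9 and |UV| = 26.9 together: it lies at the intersection of circle(S, 31.9) and circle(V, 26.9). With |SV| = 45.93, the foot of the radical line on SV is 26.16 from S and the perpendicular offset is √(31.9² − 26.16²) = 18.25. Taking the left-of-SV solution: U = (43.69, 26.88).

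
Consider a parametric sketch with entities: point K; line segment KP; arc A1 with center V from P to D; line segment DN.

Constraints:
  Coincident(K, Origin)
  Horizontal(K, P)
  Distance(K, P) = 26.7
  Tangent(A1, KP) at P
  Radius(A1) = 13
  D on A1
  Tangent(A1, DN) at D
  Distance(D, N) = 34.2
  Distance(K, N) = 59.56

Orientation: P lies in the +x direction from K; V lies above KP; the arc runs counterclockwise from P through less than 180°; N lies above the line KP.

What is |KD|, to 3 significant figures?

42.3

Checks: |KP| = 26.70 ✓; |VD| = 13.00 ✓; ∠(VD, DN) = 90.00° ✓; |DN| = 34.20 ✓; |KN| = 59.56 ✓.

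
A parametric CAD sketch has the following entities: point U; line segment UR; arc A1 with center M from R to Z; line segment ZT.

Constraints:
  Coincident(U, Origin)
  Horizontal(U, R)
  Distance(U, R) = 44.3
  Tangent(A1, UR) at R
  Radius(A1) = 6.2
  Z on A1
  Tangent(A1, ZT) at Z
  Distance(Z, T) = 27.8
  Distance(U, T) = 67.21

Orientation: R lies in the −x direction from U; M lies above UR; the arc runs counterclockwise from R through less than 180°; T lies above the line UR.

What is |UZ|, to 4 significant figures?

41.45

U is at the origin; U and R share the same y with |UR| = 44.3 and R on the −x side, so R = (-44.30, 0.000). The tangent condition forces MR to be normal to UR, so M = R + (0, 6.2) = (-44.30, 6.200). Since MZ ⟂ ZT (tangency), |MT| = √(6.2² + 27.8²) = 28.48 regardless of where Z sits on A1. So T lies on both circle(U, 67.21) and circle(M, 28.48); the above-UR intersection is T = (-60.24, 29.81). Z is the foot of the tangent from T: Z = (-40.04, 10.70).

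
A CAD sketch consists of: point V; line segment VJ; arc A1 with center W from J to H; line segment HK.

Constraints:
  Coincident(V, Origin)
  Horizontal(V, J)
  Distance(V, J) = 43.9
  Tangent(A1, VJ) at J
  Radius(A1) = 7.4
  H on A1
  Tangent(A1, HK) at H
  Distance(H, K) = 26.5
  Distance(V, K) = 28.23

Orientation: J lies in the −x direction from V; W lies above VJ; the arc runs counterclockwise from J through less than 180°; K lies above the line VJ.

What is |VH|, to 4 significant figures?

38.85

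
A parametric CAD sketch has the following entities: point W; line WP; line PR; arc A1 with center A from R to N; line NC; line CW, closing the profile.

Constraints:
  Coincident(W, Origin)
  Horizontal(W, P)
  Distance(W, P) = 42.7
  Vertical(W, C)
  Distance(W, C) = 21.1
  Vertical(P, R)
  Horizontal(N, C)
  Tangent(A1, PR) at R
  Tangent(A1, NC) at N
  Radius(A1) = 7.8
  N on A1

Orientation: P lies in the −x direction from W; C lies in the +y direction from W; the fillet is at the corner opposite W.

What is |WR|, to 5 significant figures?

44.723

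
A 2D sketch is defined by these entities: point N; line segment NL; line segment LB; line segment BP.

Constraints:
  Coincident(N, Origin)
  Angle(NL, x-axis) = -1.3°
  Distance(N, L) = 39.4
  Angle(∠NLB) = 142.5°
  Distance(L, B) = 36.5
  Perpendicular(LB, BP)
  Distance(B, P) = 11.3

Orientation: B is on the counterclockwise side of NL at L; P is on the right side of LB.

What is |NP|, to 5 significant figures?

76.395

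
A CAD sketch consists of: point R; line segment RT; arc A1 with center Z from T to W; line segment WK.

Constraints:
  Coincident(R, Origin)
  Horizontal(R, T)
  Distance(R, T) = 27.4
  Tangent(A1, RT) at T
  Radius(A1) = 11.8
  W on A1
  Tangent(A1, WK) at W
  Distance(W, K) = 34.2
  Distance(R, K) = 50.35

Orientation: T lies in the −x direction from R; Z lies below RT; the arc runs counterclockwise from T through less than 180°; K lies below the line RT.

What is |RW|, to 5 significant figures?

41.502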